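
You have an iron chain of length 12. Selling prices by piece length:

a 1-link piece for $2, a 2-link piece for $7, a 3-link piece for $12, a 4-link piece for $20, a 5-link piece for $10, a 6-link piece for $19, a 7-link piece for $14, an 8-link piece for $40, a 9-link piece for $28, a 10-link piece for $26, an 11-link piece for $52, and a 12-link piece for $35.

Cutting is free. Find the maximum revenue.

60

Build r[k] bottom-up: r[k] = max over allowed piece i of (p[i] + r[k−i]).
r[1] = 2
r[2] = max(2+2, 7+0) = 7
r[3] = max(2+7, 7+2, 12+0) = 12
r[4] = max(2+12, 7+7, 12+2, 20+0) = 20
r[5] = max(2+20, 7+12, 12+7, 20+2, 10+0) = 22
r[6] = max(2+22, 7+20, 12+12, 20+7, 10+2, 19+0) = 27
r[7] = max(2+27, 7+22, 12+20, …, 19+2, 14+0) = 32
r[8] = max(2+32, 7+27, 12+22, …, 14+2, 40+0) = 40
r[9] = max(2+40, 7+32, 12+27, …, 40+2, 28+0) = 42
r[10] = max(2+42, 7+40, 12+32, …, 28+2, 26+0) = 47
r[11] = max(2+47, 7+42, 12+40, …, 26+2, 52+0) = 52
r[12] = max(2+52, 7+47, 12+42, …, 52+2, 35+0) = 60
One optimal cutting: 4 + 4 + 4 → $20 + $20 + $20 = $60.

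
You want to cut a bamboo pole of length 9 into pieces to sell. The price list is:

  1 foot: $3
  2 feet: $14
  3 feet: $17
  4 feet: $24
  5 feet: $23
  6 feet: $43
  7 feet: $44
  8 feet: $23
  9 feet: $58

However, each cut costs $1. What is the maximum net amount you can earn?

59

Consider every possible first cut. net[k] is the best of p[i]+net[k−i] over all sellable i≤k, charging 1 whenever i<k.
net[1] = 3
net[2] = max(3+3-1, 14+0) = 14
net[3] = max(3+14-1, 14+3-1, 17+0) = 17
net[4] = max(3+17-1, 14+14-1, 17+3-1, 24+0) = 27
net[5] = max(3+27-1, 14+17-1, 17+14-1, 24+3-1, 23+0) = 30
net[6] = max(3+30-1, 14+27-1, 17+17-1, 24+14-1, 23+3-1, 43+0) = 43
net[7] = max(3+43-1, 14+30-1, 17+27-1, …, 43+3-1, 44+0) = 45
net[8] = max(3+45-1, 14+43-1, 17+30-1, …, 44+3-1, 23+0) = 56
net[9] = max(3+56-1, 14+45-1, 17+43-1, …, 23+3-1, 58+0) = 59
One optimal plan: pieces 6 + 3 (1 cut) → $60 − $1 = $59.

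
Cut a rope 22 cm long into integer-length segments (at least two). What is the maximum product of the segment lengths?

Define P[k] = max over 1≤i<k of i · max(k−i, P[k−i]); the inner max lets the remainder stay uncut if that's better.
Small cases: P[2]=1, P[3]=2, P[4]=4, P[5]=6, P[6]=9, P[7]=12, P[8]=18, P[9]=27, P[10]=36, P[11]=54, P[12]=81, P[13]=108, P[14]=162.
P[15] = 3×max(12,81) = 3×81 = 243
P[16] = 2×max(14,162) = 2×162 = 324
P[17] = 2×max(15,243) = 2×243 = 486
P[18] = 3×max(15,243) = 3×243 = 729
P[19] = 2×max(17,486) = 2×486 = 972
P[20] = 2×max(18,729) = 2×729 = 1458
P[21] = 3×max(18,729) = 3×729 = 2187
P[22] = 2×max(20,1458) = 2×1458 = 2916
One optimal split: 3 + 3 + 3 + 3 + 3 + 3 + 2 + 2; product 3×3×3×3×3×3×2×2 = 2916.

2916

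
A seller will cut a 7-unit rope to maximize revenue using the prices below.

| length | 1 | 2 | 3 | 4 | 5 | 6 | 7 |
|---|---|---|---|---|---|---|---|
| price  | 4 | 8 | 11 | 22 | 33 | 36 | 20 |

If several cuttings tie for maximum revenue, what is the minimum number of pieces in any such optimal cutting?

Consider every possible first cut. r[k] is the best of p[i]+r[k−i] over all sellable i≤k.
r[1] = 4
r[2] = max(4+4, 8+0) = 8
r[3] = max(4+8, 8+4, 11+0) = 12
r[4] = max(4+12, 8+8, 11+4, 22+0) = 22
r[5] = max(4+22, 8+12, 11+8, 22+4, 33+0) = 33
r[6] = max(4+33, 8+22, 11+12, 22+8, 33+4, 36+0) = 37
r[7] = max(4+37, 8+33, 11+22, …, 36+4, 20+0) = 41
Maximum revenue is 41.
Now minimize piece count subject to staying optimal: for each k, pieces[k] = 1 + min over i with p[i]+r[k−i]=r[k] of pieces[k−i].
pieces[4] = 1
pieces[5] = 1
pieces[6] = 2
pieces[7] = 2

2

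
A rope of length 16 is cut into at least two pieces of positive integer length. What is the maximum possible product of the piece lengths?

Let prod[k] be the best product for length k (with at least one cut). For each first piece i, the rest contributes max(k−i, prod[k−i]).
prod[2] = 1·max(1,0) = 1·1 = 1
prod[3] = 1·max(2,1) = 1·2 = 2
prod[4] = 2·max(2,1) = 2·2 = 4
prod[5] = 2·max(3,2) = 2·3 = 6
prod[6] = 3·max(3,2) = 3·3 = 9
prod[7] = 2·max(5,6) = 2·6 = 12
prod[8] = 2·max(6,9) = 2·9 = 18
prod[9] = 3·max(6,9) = 3·9 = 27
prod[10] = 2·max(8,18) = 2·18 = 36
prod[11] = 2·max(9,27) = 2·27 = 54
prod[12] = 3·max(9,27) = 3·27 = 81
prod[13] = 2·max(11,54) = 2·54 = 108
prod[14] = 2·max(12,81) = 2·81 = 162
prod[15] = 3·max(12,81) = 3·81 = 243
prod[16] = 2·max(14,162) = 2·162 = 324
One optimal split: 3 + 3 + 3 + 3 + 2 + 2; product 3·3·3·3·2·2 = 324.

324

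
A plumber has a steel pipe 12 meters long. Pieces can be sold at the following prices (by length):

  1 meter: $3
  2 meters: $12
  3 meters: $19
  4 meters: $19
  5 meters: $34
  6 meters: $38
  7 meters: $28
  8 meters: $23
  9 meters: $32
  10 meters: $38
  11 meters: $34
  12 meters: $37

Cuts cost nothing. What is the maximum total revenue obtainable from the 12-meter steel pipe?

Let R[k] be the best obtainable value from length k. For each k, try every first piece i and keep the best of price[i] + R[k−i].
R[1] = 3
R[2] = 12
R[3] = 19
R[4] = 24  (first piece 2, then R[2]=12)
R[5] = 34
R[6] = 38  (first piece 3, then R[3]=19)
R[7] = 46  (first piece 2, then R[5]=34)
R[8] = 53  (first piece 3, then R[5]=34)
R[9] = 58  (first piece 2, then R[7]=46)
R[10] = 68  (first piece 5, then R[5]=34)
R[11] = 72  (first piece 3, then R[8]=53)
R[12] = 80  (first piece 2, then R[10]=68)
One optimal cutting: 5 + 5 + 2 → $34 + $34 + $12 = $80.

80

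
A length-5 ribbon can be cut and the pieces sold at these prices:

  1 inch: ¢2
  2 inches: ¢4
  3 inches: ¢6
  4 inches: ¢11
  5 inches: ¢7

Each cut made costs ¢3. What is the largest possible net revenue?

Consider every possible first cut. net[k] is the best of p[i]+net[k−i] over all sellable i≤k, charging 3 whenever i<k.
net[1] = 2
net[2] = 4
net[3] = 6
net[4] = 11
net[5] = 10  (first piece 1, then net[4]=11)
One optimal plan: pieces 4 + 1 (1 cut) → ¢13 − ¢3 = ¢10.

10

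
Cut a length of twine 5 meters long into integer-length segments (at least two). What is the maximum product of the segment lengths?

Fill m[k] for k=2..5: at each k try every first piece i and multiply by the better of (k−i) uncut or m[k−i].
m[2] = 1×max(1,0) = 1×1 = 1
m[3] = 1×max(2,1) = 1×2 = 2
m[4] = 2×max(2,1) = 2×2 = 4
m[5] = 2×max(3,2) = 2×3 = 6
One optimal split: 3 + 2; product 3×2 = 6.

6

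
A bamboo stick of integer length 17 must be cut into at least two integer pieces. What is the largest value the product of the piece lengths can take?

486

Define P[k] = max over 1≤i<k of i · max(k−i, P[k−i]); the inner max lets the remainder stay uncut if that's better.
P[2] = 1*max(1,0) = 1*1 = 1
P[3] = max(1*2, 2*1) = 2
P[4] = max(1*3, 2*2, 3*1) = 4
P[5] = max(1*4, 2*3, 3*2, 4*1) = 6
P[6] = max(1*6, 2*4, 3*3, 4*2, 5*1) = 9
P[7] = max(1*9, 2*6, 3*4, 4*3, 5*2, 6*1) = 12
P[8] = max(1*12, 2*9, 3*6, …, 6*2, 7*1) = 18
P[9] = max(1*18, 2*12, 3*9, …, 7*2, 8*1) = 27
P[10] = max(1*27, 2*18, 3*12, …, 8*2, 9*1) = 36
P[11] = max(1*36, 2*27, 3*18, …, 9*2, 10*1) = 54
P[12] = max(1*54, 2*36, 3*27, …, 10*2, 11*1) = 81
P[13] = max(1*81, 2*54, 3*36, …, 11*2, 12*1) = 108
P[14] = max(1*108, 2*81, 3*54, …, 12*2, 13*1) = 162
P[15] = max(1*162, 2*108, 3*81, …, 13*2, 14*1) = 243
P[16] = max(1*243, 2*162, 3*108, …, 14*2, 15*1) = 324
P[17] = max(1*324, 2*243, 3*162, …, 15*2, 16*1) = 486
One optimal split: 3 + 3 + 3 + 3 + 3 + 2; product 3*3*3*3*3*2 = 486.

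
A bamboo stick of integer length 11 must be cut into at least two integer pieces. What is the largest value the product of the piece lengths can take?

54

Fill f[k] for k=2..11: at each k try every first piece i and multiply by the better of (k−i) uncut or f[k−i].
f[2] = 1×max(1,0) = 1×1 = 1
f[3] = 1×max(2,1) = 1×2 = 2
f[4] = 2×max(2,1) = 2×2 = 4
f[5] = 2×max(3,2) = 2×3 = 6
f[6] = 3×max(3,2) = 3×3 = 9
f[7] = 2×max(5,6) = 2×6 = 12
f[8] = 2×max(6,9) = 2×9 = 18
f[9] = 3×max(6,9) = 3×9 = 27
f[10] = 2×max(8,18) = 2×18 = 36
f[11] = 2×max(9,27) = 2×27 = 54
One optimal split: 3 + 3 + 3 + 2; product 3×3×3×2 = 54.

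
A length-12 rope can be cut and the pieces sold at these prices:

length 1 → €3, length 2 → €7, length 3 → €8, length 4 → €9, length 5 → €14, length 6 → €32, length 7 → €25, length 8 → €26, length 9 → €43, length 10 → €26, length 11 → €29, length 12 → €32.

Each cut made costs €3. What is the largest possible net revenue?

Let net[k] be the best obtainable value from length k. For each k, try every first piece i and keep the best of price[i] + net[k−i] minus the 3 cut fee when i<k.
net[1] = 3
net[2] = max(3+3-3, 7+0) = 7
net[3] = max(3+7-3, 7+3-3, 8+0) = 8
net[4] = max(3+8-3, 7+7-3, 8+3-3, 9+0) = 11
net[5] = max(3+11-3, 7+8-3, 8+7-3, 9+3-3, 14+0) = 14
net[6] = max(3+14-3, 7+11-3, 8+8-3, 9+7-3, 14+3-3, 32+0) = 32
net[7] = max(3+32-3, 7+14-3, 8+11-3, …, 32+3-3, 25+0) = 32
net[8] = max(3+32-3, 7+32-3, 8+14-3, …, 25+3-3, 26+0) = 36
net[9] = max(3+36-3, 7+32-3, 8+32-3, …, 26+3-3, 43+0) = 43
net[10] = max(3+43-3, 7+36-3, 8+32-3, …, 43+3-3, 26+0) = 43
net[11] = max(3+43-3, 7+43-3, 8+36-3, …, 26+3-3, 29+0) = 47
net[12] = max(3+47-3, 7+43-3, 8+43-3, …, 29+3-3, 32+0) = 61
One optimal plan: pieces 6 + 6 (1 cut) → €64 − €3 = €61.

61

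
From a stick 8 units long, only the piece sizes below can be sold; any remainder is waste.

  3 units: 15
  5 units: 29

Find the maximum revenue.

Let f[k] be the best obtainable value from length k. For each k, try every first piece i and keep the best of price[i] + f[k−i].
f[1] = 0
f[2] = 0
f[3] = 15
f[4] = 15
f[5] = 29
f[6] = 30  (first piece 3, then f[3]=15)
f[7] = 30
f[8] = 44  (first piece 3, then f[5]=29)
One optimal cutting: 5 + 3 → 44.

44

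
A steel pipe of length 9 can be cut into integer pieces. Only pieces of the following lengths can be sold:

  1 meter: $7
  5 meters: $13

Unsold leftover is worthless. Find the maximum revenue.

63

Let r[k] be the best obtainable value from length k. For each k, try every first piece i and keep the best of price[i] + r[k−i].
r[1] = 7
r[2] = 14  (first piece 1, then r[1]=7)
r[3] = 21  (first piece 1, then r[2]=14)
r[4] = 28  (first piece 1, then r[3]=21)
r[5] = 35  (first piece 1, then r[4]=28)
r[6] = 42  (first piece 1, then r[5]=35)
r[7] = 49  (first piece 1, then r[6]=42)
r[8] = 56  (first piece 1, then r[7]=49)
r[9] = 63  (first piece 1, then r[8]=56)
One optimal cutting: 1 + 1 + 1 + 1 + 1 + 1 + 1 + 1 + 1 → $63.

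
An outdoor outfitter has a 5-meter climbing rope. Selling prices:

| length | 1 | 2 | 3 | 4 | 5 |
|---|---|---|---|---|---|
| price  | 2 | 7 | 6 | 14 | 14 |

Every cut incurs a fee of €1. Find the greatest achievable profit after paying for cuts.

Consider every possible first cut. v[k] is the best of p[i]+v[k−i] over all sellable i≤k, charging 1 whenever i<k.
v[1] = 2
v[2] = 7
v[3] = 8  (first piece 1, then v[2]=7)
v[4] = 14
v[5] = 15  (first piece 1, then v[4]=14)
One optimal plan: pieces 4 + 1 (1 cut) → €16 − €1 = €15.

15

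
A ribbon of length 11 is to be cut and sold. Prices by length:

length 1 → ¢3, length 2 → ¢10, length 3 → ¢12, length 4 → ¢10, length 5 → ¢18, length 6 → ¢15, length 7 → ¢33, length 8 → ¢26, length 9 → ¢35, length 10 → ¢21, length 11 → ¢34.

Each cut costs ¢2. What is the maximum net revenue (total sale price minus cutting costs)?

49

Build r[k] bottom-up: r[k] = max over allowed piece i of (p[i] + r[k−i]) − 2 per cut.
r[1] = 3
r[2] = max(3+3-2, 10+0) = 10
r[3] = max(3+10-2, 10+3-2, 12+0) = 12
r[4] = max(3+12-2, 10+10-2, 12+3-2, 10+0) = 18
r[5] = max(3+18-2, 10+12-2, 12+10-2, 10+3-2, 18+0) = 20
r[6] = max(3+20-2, 10+18-2, 12+12-2, 10+10-2, 18+3-2, 15+0) = 26
r[7] = max(3+26-2, 10+20-2, 12+18-2, …, 15+3-2, 33+0) = 33
r[8] = max(3+33-2, 10+26-2, 12+20-2, …, 33+3-2, 26+0) = 34
r[9] = max(3+34-2, 10+33-2, 12+26-2, …, 26+3-2, 35+0) = 41
r[10] = max(3+41-2, 10+34-2, 12+33-2, …, 35+3-2, 21+0) = 43
r[11] = max(3+43-2, 10+41-2, 12+34-2, …, 21+3-2, 34+0) = 49
One optimal plan: pieces 7 + 2 + 2 (2 cuts) → ¢53 − ¢4 = ¢49.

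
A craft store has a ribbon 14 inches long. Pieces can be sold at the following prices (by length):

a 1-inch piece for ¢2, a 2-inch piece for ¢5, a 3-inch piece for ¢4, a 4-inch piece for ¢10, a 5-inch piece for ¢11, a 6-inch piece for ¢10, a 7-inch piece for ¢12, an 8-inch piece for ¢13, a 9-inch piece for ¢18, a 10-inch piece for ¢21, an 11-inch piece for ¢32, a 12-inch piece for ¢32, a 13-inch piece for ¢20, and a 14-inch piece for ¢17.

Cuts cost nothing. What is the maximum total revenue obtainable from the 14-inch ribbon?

39

Build R[k] bottom-up: R[k] = max over allowed piece i of (p[i] + R[k−i]).
R[1] = 2
R[2] = 5
R[3] = 7  (first piece 1, then R[2]=5)
R[4] = 10  (first piece 2, then R[2]=5)
R[5] = 12  (first piece 1, then R[4]=10)
R[6] = 15  (first piece 2, then R[4]=10)
R[7] = 17  (first piece 1, then R[6]=15)
R[8] = 20  (first piece 2, then R[6]=15)
R[9] = 22  (first piece 1, then R[8]=20)
R[10] = 25  (first piece 2, then R[8]=20)
R[11] = 32
R[12] = 34  (first piece 1, then R[11]=32)
R[13] = 37  (first piece 2, then R[11]=32)
R[14] = 39  (first piece 1, then R[13]=37)
One optimal cutting: 11 + 2 + 1 → ¢32 + ¢5 + ¢2 = ¢39.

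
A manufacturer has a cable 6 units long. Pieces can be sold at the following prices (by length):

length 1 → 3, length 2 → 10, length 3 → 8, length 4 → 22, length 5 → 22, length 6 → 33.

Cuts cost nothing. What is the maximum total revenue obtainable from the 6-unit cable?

Let best[k] be the best obtainable value from length k. For each k, try every first piece i and keep the best of price[i] + best[k−i].
best[1] = 3
best[2] = max(3+3, 10+0) = 10
best[3] = max(3+10, 10+3, 8+0) = 13
best[4] = max(3+13, 10+10, 8+3, 22+0) = 22
best[5] = max(3+22, 10+13, 8+10, 22+3, 22+0) = 25
best[6] = max(3+25, 10+22, 8+13, 22+10, 22+3, 33+0) = 33
Best is to sell the whole 6-unit piece uncut for 33.

33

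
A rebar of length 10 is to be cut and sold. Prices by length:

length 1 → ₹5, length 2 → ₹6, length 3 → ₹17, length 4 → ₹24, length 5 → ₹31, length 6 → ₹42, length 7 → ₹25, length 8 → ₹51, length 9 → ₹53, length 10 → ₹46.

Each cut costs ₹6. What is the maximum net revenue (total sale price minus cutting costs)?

Consider every possible first cut. r[k] is the best of p[i]+r[k−i] over all sellable i≤k, charging 6 whenever i<k.
r[1] = 5
r[2] = 6
r[3] = 17
r[4] = 24
r[5] = 31
r[6] = 42
r[7] = 41  (first piece 1, then r[6]=42)
r[8] = 51
r[9] = 53  (first piece 3, then r[6]=42)
r[10] = 60  (first piece 4, then r[6]=42)
One optimal plan: pieces 6 + 4 (1 cut) → ₹66 − ₹6 = ₹60.

60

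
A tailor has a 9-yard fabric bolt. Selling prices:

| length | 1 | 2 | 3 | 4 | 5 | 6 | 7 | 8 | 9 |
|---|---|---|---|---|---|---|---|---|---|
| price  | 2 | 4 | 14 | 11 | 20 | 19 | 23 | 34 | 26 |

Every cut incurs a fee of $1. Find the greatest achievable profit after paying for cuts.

40

Build v[k] bottom-up: v[k] = max over allowed piece i of (p[i] + v[k−i]) − 1 per cut.
v[1] = 2
v[2] = 4
v[3] = 14
v[4] = 15  (first piece 1, then v[3]=14)
v[5] = 20
v[6] = 27  (first piece 3, then v[3]=14)
v[7] = 28  (first piece 1, then v[6]=27)
v[8] = 34
v[9] = 40  (first piece 3, then v[6]=27)
One optimal plan: pieces 3 + 3 + 3 (2 cuts) → $42 − $2 = $40.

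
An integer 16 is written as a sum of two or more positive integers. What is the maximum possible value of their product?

324

Let g[k] be the best product for length k (with at least one cut). For each first piece i, the rest contributes max(k−i, g[k−i]).
Small cases: g[2]=1, g[3]=2, g[4]=4, g[5]=6, g[6]=9, g[7]=12, g[8]=18, g[9]=27.
g[10] = 2·max(8,18) = 2·18 = 36
g[11] = 2·max(9,27) = 2·27 = 54
g[12] = 3·max(9,27) = 3·27 = 81
g[13] = 2·max(11,54) = 2·54 = 108
g[14] = 2·max(12,81) = 2·81 = 162
g[15] = 3·max(12,81) = 3·81 = 243
g[16] = 2·max(14,162) = 2·162 = 324
One optimal split: 3 + 3 + 3 + 3 + 2 + 2; product 3·3·3·3·2·2 = 324.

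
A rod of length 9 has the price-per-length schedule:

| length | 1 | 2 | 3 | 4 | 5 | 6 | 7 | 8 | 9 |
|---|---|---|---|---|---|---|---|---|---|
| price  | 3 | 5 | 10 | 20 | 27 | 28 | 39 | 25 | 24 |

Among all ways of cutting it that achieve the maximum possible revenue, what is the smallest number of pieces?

2

Consider every possible first cut. r[k] is the best of p[i]+r[k−i] over all sellable i≤k.
r[1] = 3
r[2] = 6  (first piece 1, then r[1]=3)
r[3] = 10
r[4] = 20
r[5] = 27
r[6] = 30  (first piece 1, then r[5]=27)
r[7] = 39
r[8] = 42  (first piece 1, then r[7]=39)
r[9] = 47  (first piece 4, then r[5]=27)
Maximum revenue is €47.
Now minimize piece count subject to staying optimal: for each k, pieces[k] = 1 + min over i with p[i]+r[k−i]=r[k] of pieces[k−i].
pieces[6] = 2
pieces[7] = 1
pieces[8] = 2
pieces[9] = 2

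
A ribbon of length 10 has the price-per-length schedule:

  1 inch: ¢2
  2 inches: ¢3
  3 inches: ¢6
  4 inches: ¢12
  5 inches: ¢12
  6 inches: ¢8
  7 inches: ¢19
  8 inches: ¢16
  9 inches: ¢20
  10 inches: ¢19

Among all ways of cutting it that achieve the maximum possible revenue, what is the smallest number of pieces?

4

Build r[k] bottom-up: r[k] = max over allowed piece i of (p[i] + r[k−i]).
r[1] = 2
r[2] = 4  (first piece 1, then r[1]=2)
r[3] = 6  (first piece 1, then r[2]=4)
r[4] = 12
r[5] = 14  (first piece 1, then r[4]=12)
r[6] = 16  (first piece 1, then r[5]=14)
r[7] = 19
r[8] = 24  (first piece 4, then r[4]=12)
r[9] = 26  (first piece 1, then r[8]=24)
r[10] = 28  (first piece 1, then r[9]=26)
Maximum revenue is ¢28.
Now minimize piece count subject to staying optimal: for each k, pieces[k] = 1 + min over i with p[i]+r[k−i]=r[k] of pieces[k−i].
pieces[7] = 1
pieces[8] = 2
pieces[9] = 3
pieces[10] = 4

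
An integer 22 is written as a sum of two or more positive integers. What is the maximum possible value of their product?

Let P[k] be the best product for length k (with at least one cut). For each first piece i, the rest contributes max(k−i, P[k−i]).
P[2] = 1*max(1,0) = 1*1 = 1
P[3] = max(1*2, 2*1) = 2
P[4] = max(1*3, 2*2, 3*1) = 4
P[5] = max(1*4, 2*3, 3*2, 4*1) = 6
P[6] = max(1*6, 2*4, 3*3, 4*2, 5*1) = 9
P[7] = max(1*9, 2*6, 3*4, 4*3, 5*2, 6*1) = 12
P[8] = max(1*12, 2*9, 3*6, …, 6*2, 7*1) = 18
P[9] = max(1*18, 2*12, 3*9, …, 7*2, 8*1) = 27
P[10] = max(1*27, 2*18, 3*12, …, 8*2, 9*1) = 36
P[11] = max(1*36, 2*27, 3*18, …, 9*2, 10*1) = 54
P[12] = max(1*54, 2*36, 3*27, …, 10*2, 11*1) = 81
P[13] = max(1*81, 2*54, 3*36, …, 11*2, 12*1) = 108
P[14] = max(1*108, 2*81, 3*54, …, 12*2, 13*1) = 162
P[15] = max(1*162, 2*108, 3*81, …, 13*2, 14*1) = 243
P[16] = max(1*243, 2*162, 3*108, …, 14*2, 15*1) = 324
P[17] = max(1*324, 2*243, 3*162, …, 15*2, 16*1) = 486
P[18] = max(1*486, 2*324, 3*243, …, 16*2, 17*1) = 729
P[19] = max(1*729, 2*486, 3*324, …, 17*2, 18*1) = 972
P[20] = max(1*972, 2*729, 3*486, …, 18*2, 19*1) = 1458
P[21] = max(1*1458, 2*972, 3*729, …, 19*2, 20*1) = 2187
P[22] = max(1*2187, 2*1458, 3*972, …, 20*2, 21*1) = 2916
One optimal split: 3 + 3 + 3 + 3 + 3 + 3 + 2 + 2; product 3*3*3*3*3*3*2*2 = 2916.

2916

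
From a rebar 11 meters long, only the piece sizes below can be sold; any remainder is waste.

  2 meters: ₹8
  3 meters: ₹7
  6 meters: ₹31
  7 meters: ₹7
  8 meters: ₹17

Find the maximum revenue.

47

Consider every possible first cut. r[k] is the best of p[i]+r[k−i] over all sellable i≤k.
r[1] = 0
r[2] = 8
r[3] = max(8+0, 7+0) = 8
r[4] = max(8+8, 7+0) = 16
r[5] = max(8+8, 7+8) = 16
r[6] = max(8+16, 7+8, 31+0) = 31
r[7] = max(8+16, 7+16, 31+0, 7+0) = 31
r[8] = max(8+31, 7+16, 31+8, 7+0, 17+0) = 39
r[9] = max(8+31, 7+31, 31+8, 7+8, 17+0) = 39
r[10] = max(8+39, 7+31, 31+16, 7+8, 17+8) = 47
r[11] = max(8+39, 7+39, 31+16, 7+16, 17+8) = 47
One optimal cutting: pieces 6 + 2 + 2 with 1 meter of scrap → ₹47.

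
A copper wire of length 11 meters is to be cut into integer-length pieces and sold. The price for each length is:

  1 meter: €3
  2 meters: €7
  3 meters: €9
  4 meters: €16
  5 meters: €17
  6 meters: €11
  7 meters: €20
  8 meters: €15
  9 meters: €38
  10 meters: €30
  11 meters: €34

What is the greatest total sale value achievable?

45

Build best[k] bottom-up: best[k] = max over allowed piece i of (p[i] + best[k−i]).
best[1] = 3
best[2] = max(3+3, 7+0) = 7
best[3] = max(3+7, 7+3, 9+0) = 10
best[4] = max(3+10, 7+7, 9+3, 16+0) = 16
best[5] = max(3+16, 7+10, 9+7, 16+3, 17+0) = 19
best[6] = max(3+19, 7+16, 9+10, 16+7, 17+3, 11+0) = 23
best[7] = max(3+23, 7+19, 9+16, …, 11+3, 20+0) = 26
best[8] = max(3+26, 7+23, 9+19, …, 20+3, 15+0) = 32
best[9] = max(3+32, 7+26, 9+23, …, 15+3, 38+0) = 38
best[10] = max(3+38, 7+32, 9+26, …, 38+3, 30+0) = 41
best[11] = max(3+41, 7+38, 9+32, …, 30+3, 34+0) = 45
One optimal cutting: 9 + 2 → €38 + €7 = €45.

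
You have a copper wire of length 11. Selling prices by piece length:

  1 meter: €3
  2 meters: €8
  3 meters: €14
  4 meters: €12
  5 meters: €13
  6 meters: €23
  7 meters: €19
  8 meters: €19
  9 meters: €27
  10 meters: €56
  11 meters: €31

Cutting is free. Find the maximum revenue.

Build R[k] bottom-up: R[k] = max over allowed piece i of (p[i] + R[k−i]).
R[1] = 3
R[2] = max(3+3, 8+0) = 8
R[3] = max(3+8, 8+3, 14+0) = 14
R[4] = max(3+14, 8+8, 14+3, 12+0) = 17
R[5] = max(3+17, 8+14, 14+8, 12+3, 13+0) = 22
R[6] = max(3+22, 8+17, 14+14, 12+8, 13+3, 23+0) = 28
R[7] = max(3+28, 8+22, 14+17, …, 23+3, 19+0) = 31
R[8] = max(3+31, 8+28, 14+22, …, 19+3, 19+0) = 36
R[9] = max(3+36, 8+31, 14+28, …, 19+3, 27+0) = 42
R[10] = max(3+42, 8+36, 14+31, …, 27+3, 56+0) = 56
R[11] = max(3+56, 8+42, 14+36, …, 56+3, 31+0) = 59
One optimal cutting: 10 + 1 → €56 + €3 = €59.

59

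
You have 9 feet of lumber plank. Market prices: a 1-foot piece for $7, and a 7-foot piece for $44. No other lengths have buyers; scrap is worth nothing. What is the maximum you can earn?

Let best[k] be the best obtainable value from length k. For each k, try every first piece i and keep the best of price[i] + best[k−i].
best[1] = 7
best[2] = 14  (first piece 1, then best[1]=7)
best[3] = 21  (first piece 1, then best[2]=14)
best[4] = 28  (first piece 1, then best[3]=21)
best[5] = 35  (first piece 1, then best[4]=28)
best[6] = 42  (first piece 1, then best[5]=35)
best[7] = max(7+42, 44+0) = 49
best[8] = max(7+49, 44+7) = 56
best[9] = max(7+56, 44+14) = 63
One optimal cutting: 1 + 1 + 1 + 1 + 1 + 1 + 1 + 1 + 1 → $63.

63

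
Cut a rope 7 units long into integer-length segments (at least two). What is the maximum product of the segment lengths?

12

Let f[k] be the best product for length k (with at least one cut). For each first piece i, the rest contributes max(k−i, f[k−i]).
f[2] = 1×max(1,0) = 1×1 = 1
f[3] = 1×max(2,1) = 1×2 = 2
f[4] = 2×max(2,1) = 2×2 = 4
f[5] = 2×max(3,2) = 2×3 = 6
f[6] = 3×max(3,2) = 3×3 = 9
f[7] = 2×max(5,6) = 2×6 = 12
One optimal split: 3 + 2 + 2; product 3×2×2 = 12.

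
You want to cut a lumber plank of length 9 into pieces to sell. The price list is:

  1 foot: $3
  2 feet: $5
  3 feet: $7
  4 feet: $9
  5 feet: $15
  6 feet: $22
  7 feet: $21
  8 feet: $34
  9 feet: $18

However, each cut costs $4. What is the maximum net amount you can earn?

33

Let r[k] be the best obtainable value from length k. For each k, try every first piece i and keep the best of price[i] + r[k−i] minus the 4 cut fee when i<k.
r[1] = 3
r[2] = 5
r[3] = 7
r[4] = 9
r[5] = 15
r[6] = 22
r[7] = 21  (first piece 1, then r[6]=22)
r[8] = 34
r[9] = 33  (first piece 1, then r[8]=34)
One optimal plan: pieces 8 + 1 (1 cut) → $37 − $4 = $33.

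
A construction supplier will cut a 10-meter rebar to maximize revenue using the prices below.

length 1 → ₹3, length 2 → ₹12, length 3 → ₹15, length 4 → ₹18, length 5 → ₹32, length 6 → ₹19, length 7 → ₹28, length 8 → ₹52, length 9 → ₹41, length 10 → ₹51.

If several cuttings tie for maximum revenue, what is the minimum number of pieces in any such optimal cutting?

Build r[k] bottom-up: r[k] = max over allowed piece i of (p[i] + r[k−i]).
r[1] = 3
r[2] = 12
r[3] = 15  (first piece 1, then r[2]=12)
r[4] = 24  (first piece 2, then r[2]=12)
r[5] = 32
r[6] = 36  (first piece 2, then r[4]=24)
r[7] = 44  (first piece 2, then r[5]=32)
r[8] = 52
r[9] = 56  (first piece 2, then r[7]=44)
r[10] = 64  (first piece 2, then r[8]=52)
Maximum revenue is ₹64.
Now minimize piece count subject to staying optimal: for each k, pieces[k] = 1 + min over i with p[i]+r[k−i]=r[k] of pieces[k−i].
pieces[7] = 2
pieces[8] = 1
pieces[9] = 3
pieces[10] = 2

2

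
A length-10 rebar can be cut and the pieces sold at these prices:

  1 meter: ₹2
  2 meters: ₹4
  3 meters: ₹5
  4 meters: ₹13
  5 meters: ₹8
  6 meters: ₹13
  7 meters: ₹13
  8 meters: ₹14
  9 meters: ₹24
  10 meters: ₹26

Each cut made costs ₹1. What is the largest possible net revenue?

Let v[k] be the best obtainable value from length k. For each k, try every first piece i and keep the best of price[i] + v[k−i] minus the 1 cut fee when i<k.
v[1] = 2
v[2] = max(2+2-1, 4+0) = 4
v[3] = max(2+4-1, 4+2-1, 5+0) = 5
v[4] = max(2+5-1, 4+4-1, 5+2-1, 13+0) = 13
v[5] = max(2+13-1, 4+5-1, 5+4-1, 13+2-1, 8+0) = 14
v[6] = max(2+14-1, 4+13-1, 5+5-1, 13+4-1, 8+2-1, 13+0) = 16
v[7] = max(2+16-1, 4+14-1, 5+13-1, …, 13+2-1, 13+0) = 17
v[8] = max(2+17-1, 4+16-1, 5+14-1, …, 13+2-1, 14+0) = 25
v[9] = max(2+25-1, 4+17-1, 5+16-1, …, 14+2-1, 24+0) = 26
v[10] = max(2+26-1, 4+25-1, 5+17-1, …, 24+2-1, 26+0) = 28
One optimal plan: pieces 4 + 4 + 2 (2 cuts) → ₹30 − ₹2 = ₹28.

28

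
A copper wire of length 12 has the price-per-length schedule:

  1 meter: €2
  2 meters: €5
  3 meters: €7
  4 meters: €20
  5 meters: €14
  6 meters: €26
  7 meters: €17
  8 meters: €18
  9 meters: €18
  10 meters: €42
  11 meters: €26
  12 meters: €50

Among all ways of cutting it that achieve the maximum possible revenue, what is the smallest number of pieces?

Let r[k] be the best obtainable value from length k. For each k, try every first piece i and keep the best of price[i] + r[k−i].
r[1] = 2
r[2] = 5
r[3] = 7  (first piece 1, then r[2]=5)
r[4] = 20
r[5] = 22  (first piece 1, then r[4]=20)
r[6] = 26
r[7] = 28  (first piece 1, then r[6]=26)
r[8] = 40  (first piece 4, then r[4]=20)
r[9] = 42  (first piece 1, then r[8]=40)
r[10] = 46  (first piece 4, then r[6]=26)
r[11] = 48  (first piece 1, then r[10]=46)
r[12] = 60  (first piece 4, then r[8]=40)
Maximum revenue is €60.
Now minimize piece count subject to staying optimal: for each k, pieces[k] = 1 + min over i with p[i]+r[k−i]=r[k] of pieces[k−i].
pieces[9] = 3
pieces[10] = 2
pieces[11] = 3
pieces[12] = 3

3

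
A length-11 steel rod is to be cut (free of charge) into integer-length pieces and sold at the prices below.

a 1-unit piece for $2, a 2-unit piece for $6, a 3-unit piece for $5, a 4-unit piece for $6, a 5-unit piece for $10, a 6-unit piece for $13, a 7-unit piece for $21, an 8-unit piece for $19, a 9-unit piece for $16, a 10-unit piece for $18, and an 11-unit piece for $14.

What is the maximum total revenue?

Consider every possible first cut. R[k] is the best of p[i]+R[k−i] over all sellable i≤k.
R[1] = 2
R[2] = 6
R[3] = 8  (first piece 1, then R[2]=6)
R[4] = 12  (first piece 2, then R[2]=6)
R[5] = 14  (first piece 1, then R[4]=12)
R[6] = 18  (first piece 2, then R[4]=12)
R[7] = 21
R[8] = 24  (first piece 2, then R[6]=18)
R[9] = 27  (first piece 2, then R[7]=21)
R[10] = 30  (first piece 2, then R[8]=24)
R[11] = 33  (first piece 2, then R[9]=27)
One optimal cutting: 7 + 2 + 2 → $21 + $6 + $6 = $33.

33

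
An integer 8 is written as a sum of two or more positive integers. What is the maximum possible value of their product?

18

Let g[k] be the best product for length k (with at least one cut). For each first piece i, the rest contributes max(k−i, g[k−i]).
Small cases: g[2]=1.
g[3] = 1·max(2,1) = 1·2 = 2
g[4] = 2·max(2,1) = 2·2 = 4
g[5] = 2·max(3,2) = 2·3 = 6
g[6] = 3·max(3,2) = 3·3 = 9
g[7] = 2·max(5,6) = 2·6 = 12
g[8] = 2·max(6,9) = 2·9 = 18
One optimal split: 3 + 3 + 2; product 3·3·2 = 18.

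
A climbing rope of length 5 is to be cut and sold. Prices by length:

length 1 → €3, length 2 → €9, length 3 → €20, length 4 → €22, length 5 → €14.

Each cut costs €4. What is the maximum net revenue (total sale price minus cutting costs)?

Let r[k] be the best obtainable value from length k. For each k, try every first piece i and keep the best of price[i] + r[k−i] minus the 4 cut fee when i<k.
r[1] = 3
r[2] = max(3+3-4, 9+0) = 9
r[3] = max(3+9-4, 9+3-4, 20+0) = 20
r[4] = max(3+20-4, 9+9-4, 20+3-4, 22+0) = 22
r[5] = max(3+22-4, 9+20-4, 20+9-4, 22+3-4, 14+0) = 25
One optimal plan: pieces 3 + 2 (1 cut) → €29 − €4 = €25.

25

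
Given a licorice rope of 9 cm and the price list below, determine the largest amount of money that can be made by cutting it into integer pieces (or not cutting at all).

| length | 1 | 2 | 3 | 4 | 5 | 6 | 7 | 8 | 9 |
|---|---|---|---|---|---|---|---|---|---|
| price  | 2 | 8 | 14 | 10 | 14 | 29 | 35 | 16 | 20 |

43

Build v[k] bottom-up: v[k] = max over allowed piece i of (p[i] + v[k−i]).
v[1] = 2
v[2] = max(2+2, 8+0) = 8
v[3] = max(2+8, 8+2, 14+0) = 14
v[4] = max(2+14, 8+8, 14+2, 10+0) = 16
v[5] = max(2+16, 8+14, 14+8, 10+2, 14+0) = 22
v[6] = max(2+22, 8+16, 14+14, 10+8, 14+2, 29+0) = 29
v[7] = max(2+29, 8+22, 14+16, …, 29+2, 35+0) = 35
v[8] = max(2+35, 8+29, 14+22, …, 35+2, 16+0) = 37
v[9] = max(2+37, 8+35, 14+29, …, 16+2, 20+0) = 43
One optimal cutting: 7 + 2 → ¢35 + ¢8 = ¢43.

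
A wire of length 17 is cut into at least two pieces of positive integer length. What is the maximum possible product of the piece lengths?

486

Fill prod[k] for k=2..17: at each k try every first piece i and multiply by the better of (k−i) uncut or prod[k−i].
prod[2] = 1·max(1,0) = 1·1 = 1
prod[3] = 1·max(2,1) = 1·2 = 2
prod[4] = 2·max(2,1) = 2·2 = 4
prod[5] = 2·max(3,2) = 2·3 = 6
prod[6] = 3·max(3,2) = 3·3 = 9
prod[7] = 2·max(5,6) = 2·6 = 12
prod[8] = 2·max(6,9) = 2·9 = 18
prod[9] = 3·max(6,9) = 3·9 = 27
prod[10] = 2·max(8,18) = 2·18 = 36
prod[11] = 2·max(9,27) = 2·27 = 54
prod[12] = 3·max(9,27) = 3·27 = 81
prod[13] = 2·max(11,54) = 2·54 = 108
prod[14] = 2·max(12,81) = 2·81 = 162
prod[15] = 3·max(12,81) = 3·81 = 243
prod[16] = 2·max(14,162) = 2·162 = 324
prod[17] = 2·max(15,243) = 2·243 = 486
One optimal split: 3 + 3 + 3 + 3 + 3 + 2; product 3·3·3·3·3·2 = 486.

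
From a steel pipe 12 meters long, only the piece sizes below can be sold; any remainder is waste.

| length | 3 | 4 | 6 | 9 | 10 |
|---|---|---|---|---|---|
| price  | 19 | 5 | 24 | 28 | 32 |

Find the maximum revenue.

Let r[k] be the best obtainable value from length k. For each k, try every first piece i and keep the best of price[i] + r[k−i].
r[1] = 0
r[2] = 0
r[3] = 19
r[4] = 19
r[5] = 19
r[6] = 38  (first piece 3, then r[3]=19)
r[7] = 38
r[8] = 38
r[9] = 57  (first piece 3, then r[6]=38)
r[10] = 57
r[11] = 57
r[12] = 76  (first piece 3, then r[9]=57)
One optimal cutting: 3 + 3 + 3 + 3 → $76.

76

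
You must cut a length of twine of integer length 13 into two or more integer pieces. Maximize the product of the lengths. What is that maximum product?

108

Define f[k] = max over 1≤i<k of i · max(k−i, f[k−i]); the inner max lets the remainder stay uncut if that's better.
f[2] = 1·max(1,0) = 1·1 = 1
f[3] = 1·max(2,1) = 1·2 = 2
f[4] = 2·max(2,1) = 2·2 = 4
f[5] = 2·max(3,2) = 2·3 = 6
f[6] = 3·max(3,2) = 3·3 = 9
f[7] = 2·max(5,6) = 2·6 = 12
f[8] = 2·max(6,9) = 2·9 = 18
f[9] = 3·max(6,9) = 3·9 = 27
f[10] = 2·max(8,18) = 2·18 = 36
f[11] = 2·max(9,27) = 2·27 = 54
f[12] = 3·max(9,27) = 3·27 = 81
f[13] = 2·max(11,54) = 2·54 = 108
One optimal split: 3 + 3 + 3 + 2 + 2; product 3·3·3·2·2 = 108.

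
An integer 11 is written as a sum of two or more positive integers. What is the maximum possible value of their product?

Let P[k] be the best product for length k (with at least one cut). For each first piece i, the rest contributes max(k−i, P[k−i]).
Small cases: P[2]=1, P[3]=2, P[4]=4.
P[5] = 2*max(3,2) = 2*3 = 6
P[6] = 3*max(3,2) = 3*3 = 9
P[7] = 2*max(5,6) = 2*6 = 12
P[8] = 2*max(6,9) = 2*9 = 18
P[9] = 3*max(6,9) = 3*9 = 27
P[10] = 2*max(8,18) = 2*18 = 36
P[11] = 2*max(9,27) = 2*27 = 54
One optimal split: 3 + 3 + 3 + 2; product 3*3*3*2 = 54.

54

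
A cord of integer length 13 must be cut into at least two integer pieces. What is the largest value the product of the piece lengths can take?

Let prod[k] be the best product for length k (with at least one cut). For each first piece i, the rest contributes max(k−i, prod[k−i]).
prod[2] = 1×max(1,0) = 1×1 = 1
prod[3] = max(1×2, 2×1) = 2
prod[4] = max(1×3, 2×2, 3×1) = 4
prod[5] = max(1×4, 2×3, 3×2, 4×1) = 6
prod[6] = max(1×6, 2×4, 3×3, 4×2, 5×1) = 9
prod[7] = max(1×9, 2×6, 3×4, 4×3, 5×2, 6×1) = 12
prod[8] = max(1×12, 2×9, 3×6, …, 6×2, 7×1) = 18
prod[9] = max(1×18, 2×12, 3×9, …, 7×2, 8×1) = 27
prod[10] = max(1×27, 2×18, 3×12, …, 8×2, 9×1) = 36
prod[11] = max(1×36, 2×27, 3×18, …, 9×2, 10×1) = 54
prod[12] = max(1×54, 2×36, 3×27, …, 10×2, 11×1) = 81
prod[13] = max(1×81, 2×54, 3×36, …, 11×2, 12×1) = 108
One optimal split: 3 + 3 + 3 + 2 + 2; product 3×3×3×2×2 = 108.

108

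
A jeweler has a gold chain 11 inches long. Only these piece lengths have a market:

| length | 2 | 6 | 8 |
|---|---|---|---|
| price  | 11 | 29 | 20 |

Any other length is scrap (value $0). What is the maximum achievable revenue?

Let f[k] be the best obtainable value from length k. For each k, try every first piece i and keep the best of price[i] + f[k−i].
f[1] = 0
f[2] = 11
f[3] = 11
f[4] = 22  (first piece 2, then f[2]=11)
f[5] = 22
f[6] = max(11+22, 29+0) = 33
f[7] = max(11+22, 29+0) = 33
f[8] = max(11+33, 29+11, 20+0) = 44
f[9] = max(11+33, 29+11, 20+0) = 44
f[10] = max(11+44, 29+22, 20+11) = 55
f[11] = max(11+44, 29+22, 20+11) = 55
One optimal cutting: pieces 2 + 2 + 2 + 2 + 2 with 1 inch of scrap → $55.

55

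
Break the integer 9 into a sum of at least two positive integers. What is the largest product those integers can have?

27

Let m[k] be the best product for length k (with at least one cut). For each first piece i, the rest contributes max(k−i, m[k−i]).
m[2] = 1·max(1,0) = 1·1 = 1
m[3] = max(1·2, 2·1) = 2
m[4] = max(1·3, 2·2, 3·1) = 4
m[5] = max(1·4, 2·3, 3·2, 4·1) = 6
m[6] = max(1·6, 2·4, 3·3, 4·2, 5·1) = 9
m[7] = max(1·9, 2·6, 3·4, 4·3, 5·2, 6·1) = 12
m[8] = max(1·12, 2·9, 3·6, …, 6·2, 7·1) = 18
m[9] = max(1·18, 2·12, 3·9, …, 7·2, 8·1) = 27
One optimal split: 3 + 3 + 3; product 3·3·3 = 27.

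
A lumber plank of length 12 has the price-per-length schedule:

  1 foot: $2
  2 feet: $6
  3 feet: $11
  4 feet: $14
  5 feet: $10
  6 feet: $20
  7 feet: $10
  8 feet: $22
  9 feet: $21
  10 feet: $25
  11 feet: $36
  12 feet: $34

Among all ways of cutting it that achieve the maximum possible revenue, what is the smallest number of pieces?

4

Let r[k] be the best obtainable value from length k. For each k, try every first piece i and keep the best of price[i] + r[k−i].
r[1] = 2
r[2] = max(2+2, 6+0) = 6
r[3] = max(2+6, 6+2, 11+0) = 11
r[4] = max(2+11, 6+6, 11+2, 14+0) = 14
r[5] = max(2+14, 6+11, 11+6, 14+2, 10+0) = 17
r[6] = max(2+17, 6+14, 11+11, 14+6, 10+2, 20+0) = 22
r[7] = max(2+22, 6+17, 11+14, …, 20+2, 10+0) = 25
r[8] = max(2+25, 6+22, 11+17, …, 10+2, 22+0) = 28
r[9] = max(2+28, 6+25, 11+22, …, 22+2, 21+0) = 33
r[10] = max(2+33, 6+28, 11+25, …, 21+2, 25+0) = 36
r[11] = max(2+36, 6+33, 11+28, …, 25+2, 36+0) = 39
r[12] = max(2+39, 6+36, 11+33, …, 36+2, 34+0) = 44
Maximum revenue is $44.
Now minimize piece count subject to staying optimal: for each k, pieces[k] = 1 + min over i with p[i]+r[k−i]=r[k] of pieces[k−i].
pieces[9] = 3
pieces[10] = 3
pieces[11] = 3
pieces[12] = 4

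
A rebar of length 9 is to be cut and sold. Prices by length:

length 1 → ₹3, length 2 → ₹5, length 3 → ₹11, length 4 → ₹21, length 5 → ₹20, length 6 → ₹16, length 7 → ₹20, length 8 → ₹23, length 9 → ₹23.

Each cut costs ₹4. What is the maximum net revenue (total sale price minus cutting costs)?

37

Consider every possible first cut. v[k] is the best of p[i]+v[k−i] over all sellable i≤k, charging 4 whenever i<k.
v[1] = 3
v[2] = 5
v[3] = 11
v[4] = 21
v[5] = 20  (first piece 1, then v[4]=21)
v[6] = 22  (first piece 2, then v[4]=21)
v[7] = 28  (first piece 3, then v[4]=21)
v[8] = 38  (first piece 4, then v[4]=21)
v[9] = 37  (first piece 1, then v[8]=38)
One optimal plan: pieces 4 + 4 + 1 (2 cuts) → ₹45 − ₹8 = ₹37.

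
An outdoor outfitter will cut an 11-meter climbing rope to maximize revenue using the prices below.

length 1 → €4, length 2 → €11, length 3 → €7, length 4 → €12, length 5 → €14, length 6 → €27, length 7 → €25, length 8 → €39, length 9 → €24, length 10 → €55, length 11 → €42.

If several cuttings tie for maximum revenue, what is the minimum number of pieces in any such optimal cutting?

2

Build r[k] bottom-up: r[k] = max over allowed piece i of (p[i] + r[k−i]).
r[1] = 4
r[2] = 11
r[3] = 15  (first piece 1, then r[2]=11)
r[4] = 22  (first piece 2, then r[2]=11)
r[5] = 26  (first piece 1, then r[4]=22)
r[6] = 33  (first piece 2, then r[4]=22)
r[7] = 37  (first piece 1, then r[6]=33)
r[8] = 44  (first piece 2, then r[6]=33)
r[9] = 48  (first piece 1, then r[8]=44)
r[10] = 55  (first piece 2, then r[8]=44)
r[11] = 59  (first piece 1, then r[10]=55)
Maximum revenue is €59.
Now minimize piece count subject to staying optimal: for each k, pieces[k] = 1 + min over i with p[i]+r[k−i]=r[k] of pieces[k−i].
pieces[8] = 4
pieces[9] = 5
pieces[10] = 1
pieces[11] = 2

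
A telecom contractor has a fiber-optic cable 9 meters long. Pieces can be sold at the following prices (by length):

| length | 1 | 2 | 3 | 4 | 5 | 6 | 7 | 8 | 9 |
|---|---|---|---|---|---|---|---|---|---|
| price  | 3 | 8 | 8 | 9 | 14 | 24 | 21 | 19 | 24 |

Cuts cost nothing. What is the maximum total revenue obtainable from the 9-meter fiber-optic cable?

Consider every possible first cut. r[k] is the best of p[i]+r[k−i] over all sellable i≤k.
r[1] = 3
r[2] = max(3+3, 8+0) = 8
r[3] = max(3+8, 8+3, 8+0) = 11
r[4] = max(3+11, 8+8, 8+3, 9+0) = 16
r[5] = max(3+16, 8+11, 8+8, 9+3, 14+0) = 19
r[6] = max(3+19, 8+16, 8+11, 9+8, 14+3, 24+0) = 24
r[7] = max(3+24, 8+19, 8+16, …, 24+3, 21+0) = 27
r[8] = max(3+27, 8+24, 8+19, …, 21+3, 19+0) = 32
r[9] = max(3+32, 8+27, 8+24, …, 19+3, 24+0) = 35
One optimal cutting: 2 + 2 + 2 + 2 + 1 → $8 + $8 + $8 + $8 + $3 = $35.

35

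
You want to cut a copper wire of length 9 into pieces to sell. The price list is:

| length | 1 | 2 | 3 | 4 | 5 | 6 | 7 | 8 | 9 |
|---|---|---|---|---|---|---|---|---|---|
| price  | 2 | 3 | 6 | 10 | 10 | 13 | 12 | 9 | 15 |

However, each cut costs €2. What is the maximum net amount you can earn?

Consider every possible first cut. v[k] is the best of p[i]+v[k−i] over all sellable i≤k, charging 2 whenever i<k.
v[1] = 2
v[2] = max(2+2-2, 3+0) = 3
v[3] = max(2+3-2, 3+2-2, 6+0) = 6
v[4] = max(2+6-2, 3+3-2, 6+2-2, 10+0) = 10
v[5] = max(2+10-2, 3+6-2, 6+3-2, 10+2-2, 10+0) = 10
v[6] = max(2+10-2, 3+10-2, 6+6-2, 10+3-2, 10+2-2, 13+0) = 13
v[7] = max(2+13-2, 3+10-2, 6+10-2, …, 13+2-2, 12+0) = 14
v[8] = max(2+14-2, 3+13-2, 6+10-2, …, 12+2-2, 9+0) = 18
v[9] = max(2+18-2, 3+14-2, 6+13-2, …, 9+2-2, 15+0) = 18
One optimal plan: pieces 4 + 4 + 1 (2 cuts) → €22 − €4 = €18.

18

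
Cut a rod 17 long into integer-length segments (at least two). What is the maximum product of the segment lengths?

Fill m[k] for k=2..17: at each k try every first piece i and multiply by the better of (k−i) uncut or m[k−i].
m[2] = 1×max(1,0) = 1×1 = 1
m[3] = max(1×2, 2×1) = 2
m[4] = max(1×3, 2×2, 3×1) = 4
m[5] = max(1×4, 2×3, 3×2, 4×1) = 6
m[6] = max(1×6, 2×4, 3×3, 4×2, 5×1) = 9
m[7] = max(1×9, 2×6, 3×4, 4×3, 5×2, 6×1) = 12
m[8] = max(1×12, 2×9, 3×6, …, 6×2, 7×1) = 18
m[9] = max(1×18, 2×12, 3×9, …, 7×2, 8×1) = 27
m[10] = max(1×27, 2×18, 3×12, …, 8×2, 9×1) = 36
m[11] = max(1×36, 2×27, 3×18, …, 9×2, 10×1) = 54
m[12] = max(1×54, 2×36, 3×27, …, 10×2, 11×1) = 81
m[13] = max(1×81, 2×54, 3×36, …, 11×2, 12×1) = 108
m[14] = max(1×108, 2×81, 3×54, …, 12×2, 13×1) = 162
m[15] = max(1×162, 2×108, 3×81, …, 13×2, 14×1) = 243
m[16] = max(1×243, 2×162, 3×108, …, 14×2, 15×1) = 324
m[17] = max(1×324, 2×243, 3×162, …, 15×2, 16×1) = 486
One optimal split: 3 + 3 + 3 + 3 + 3 + 2; product 3×3×3×3×3×2 = 486.

486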